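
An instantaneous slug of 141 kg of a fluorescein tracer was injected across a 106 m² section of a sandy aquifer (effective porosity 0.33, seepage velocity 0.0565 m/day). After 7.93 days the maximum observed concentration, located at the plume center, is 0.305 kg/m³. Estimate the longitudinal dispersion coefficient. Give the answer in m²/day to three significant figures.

At the plume center C_max = M/(n_e·A·√(4πDt)), so D = M²/(4πt·(n_e·A·C_max)²).
n_e·A·C_max = 0.33 × 106 × 0.305 = 10.67 kg/m.
D = 141²/(4π × 7.93 × 10.67²) = 1.75 m²/day.

1.75 m²/day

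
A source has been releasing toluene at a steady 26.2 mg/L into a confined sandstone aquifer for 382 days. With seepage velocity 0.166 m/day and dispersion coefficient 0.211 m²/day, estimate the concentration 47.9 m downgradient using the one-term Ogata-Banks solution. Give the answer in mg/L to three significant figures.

23.3 mg/L

For a continuous step input, C/C₀ ≈ ½·erfc((x−vt)/(2√(Dt))).
vt = 0.166 × 382 = 63.412 m and 2√(Dt) = 2√(0.211 × 382) = 17.96 m.
Argument (x−vt)/(2√(Dt)) = (47.9 − 63.412)/17.96 = -0.8637; ½·erfc(-0.8637) = 0.8890.
C = 26.2 × 0.8890 = 23.3 mg/L.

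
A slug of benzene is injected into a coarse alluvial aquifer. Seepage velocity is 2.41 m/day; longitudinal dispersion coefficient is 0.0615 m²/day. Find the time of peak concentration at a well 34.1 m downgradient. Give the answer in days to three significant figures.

For the 1D instantaneous-source solution, setting ∂C/∂t = 0 at fixed x gives v²t² + 2Dt − x² = 0, so t = (√(D² + v²x²) − D)/v².
√(D² + v²x²) = √(0.0615² + 2.41² × 34.1²) = 82.18; v² = 5.8081.
t = (82.18 − 0.0615)/5.8081 = 14.1 days (vs. the pure-advection estimate x/v = 14.1 d).

14.1 days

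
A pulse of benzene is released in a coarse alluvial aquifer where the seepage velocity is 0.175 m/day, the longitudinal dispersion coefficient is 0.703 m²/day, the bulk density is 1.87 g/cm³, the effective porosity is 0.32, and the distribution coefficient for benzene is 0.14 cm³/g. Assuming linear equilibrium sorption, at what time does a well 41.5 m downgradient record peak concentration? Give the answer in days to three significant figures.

391 days

Retardation factor R = 1 + ρ_b·K_d/n = 1 + 1.87 × 0.14/0.32 = 1.818.
Sorption retards both mechanisms: v_R = v/R = 0.09626 m/day, D_R = D/R = 0.3867 m²/day.
Peak time from v_R²t² + 2D_R t − x² = 0: t = (√(D_R² + v_R²x²) − D_R)/v_R².
√(D_R² + v_R²x²) = √(0.3867² + 0.09626² × 41.5²) = 4.013; v_R² = 0.009266.
t = (4.013 − 0.3867)/0.009266 = 391 days.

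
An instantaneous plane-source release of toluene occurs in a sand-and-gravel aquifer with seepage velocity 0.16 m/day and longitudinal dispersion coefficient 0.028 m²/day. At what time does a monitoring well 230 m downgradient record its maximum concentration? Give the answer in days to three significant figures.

1440 days

For the 1D instantaneous-source solution, setting ∂C/∂t = 0 at fixed x gives v²t² + 2Dt − x² = 0, so t = (√(D² + v²x²) − D)/v².
√(D² + v²x²) = √(0.028² + 0.16² × 230²) = 36.80; v² = 0.0256.
t = (36.80 − 0.028)/0.0256 = 1440 days (vs. the pure-advection estimate x/v = 1440 d).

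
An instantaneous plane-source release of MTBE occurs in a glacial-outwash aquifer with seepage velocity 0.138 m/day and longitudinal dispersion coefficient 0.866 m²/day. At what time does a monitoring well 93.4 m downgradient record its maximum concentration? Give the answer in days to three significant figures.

For the 1D instantaneous-source solution, setting ∂C/∂t = 0 at fixed x gives v²t² + 2Dt − x² = 0, so t = (√(D² + v²x²) − D)/v².
√(D² + v²x²) = √(0.866² + 0.138² × 93.4²) = 12.92; v² = 0.019044.
t = (12.92 − 0.866)/0.019044 = 633 days (vs. the pure-advection estimate x/v = 677 d).

633 days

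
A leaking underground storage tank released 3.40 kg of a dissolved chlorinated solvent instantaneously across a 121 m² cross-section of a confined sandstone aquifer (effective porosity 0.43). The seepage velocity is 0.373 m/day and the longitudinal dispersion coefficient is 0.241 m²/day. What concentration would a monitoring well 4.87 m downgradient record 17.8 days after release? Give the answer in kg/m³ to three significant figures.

0.00742 kg/m³

For an instantaneous plane source, C(x,t) = M/(n_e·A·√(4πDt)) · exp(−(x−vt)²/(4Dt)), with n_e·A the pore (flow) area.
Plume center vt = 0.373 × 17.8 = 6.6394 m, so the well at 4.87 m is 1.7694 m upgradient of the peak.
√(4πDt) = 7.342 m, giving peak height M/(n_e·A·√(4πDt)) = 3.40/(0.43 × 121 × 7.342) = 0.008900 kg/m³.
(x−vt)²/(4Dt) = (-1.7694)²/(4 × 0.241 × 17.8) = 0.1825; exp(−0.1825) = 0.8332.
C = 0.008900 × 0.8332 = 0.00742 kg/m³.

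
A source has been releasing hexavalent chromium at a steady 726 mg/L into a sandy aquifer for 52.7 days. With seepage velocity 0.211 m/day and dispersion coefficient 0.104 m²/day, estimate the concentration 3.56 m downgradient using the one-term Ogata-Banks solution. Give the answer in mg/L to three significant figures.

For a continuous step input, C/C₀ ≈ ½·erfc((x−vt)/(2√(Dt))).
vt = 0.211 × 52.7 = 11.1197 m and 2√(Dt) = 2√(0.104 × 52.7) = 4.682 m.
Argument (x−vt)/(2√(Dt)) = (3.56 − 11.1197)/4.682 = -1.615; ½·erfc(-1.615) = 0.9888.
C = 726 × 0.9888 = 718 mg/L.

718 mg/L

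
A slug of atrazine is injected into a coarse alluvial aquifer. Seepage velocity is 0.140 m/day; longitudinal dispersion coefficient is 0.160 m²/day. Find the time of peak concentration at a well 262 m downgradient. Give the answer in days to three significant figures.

For the 1D instantaneous-source solution, setting ∂C/∂t = 0 at fixed x gives v²t² + 2Dt − x² = 0, so t = (√(D² + v²x²) − D)/v².
√(D² + v²x²) = √(0.160² + 0.140² × 262²) = 36.68; v² = 0.0196.
t = (36.68 − 0.160)/0.0196 = 1860 days (vs. the pure-advection estimate x/v = 1870 d).

1860 days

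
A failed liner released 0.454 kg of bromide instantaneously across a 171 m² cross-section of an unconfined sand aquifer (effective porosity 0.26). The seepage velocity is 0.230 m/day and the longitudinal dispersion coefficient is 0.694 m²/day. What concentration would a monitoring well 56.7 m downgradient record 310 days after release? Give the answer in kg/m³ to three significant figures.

For an instantaneous plane source, C(x,t) = M/(n_e·A·√(4πDt)) · exp(−(x−vt)²/(4Dt)), with n_e·A the pore (flow) area.
Plume center vt = 0.230 × 310 = 71.3 m, so the well at 56.7 m is 14.6 m upgradient of the peak.
√(4πDt) = 52.00 m, giving peak height M/(n_e·A·√(4πDt)) = 0.454/(0.26 × 171 × 52.00) = 0.0001964 kg/m³.
(x−vt)²/(4Dt) = (-14.6)²/(4 × 0.694 × 310) = 0.2477; exp(−0.2477) = 0.7806.
C = 0.0001964 × 0.7806 = 0.000153 kg/m³.

0.000153 kg/m³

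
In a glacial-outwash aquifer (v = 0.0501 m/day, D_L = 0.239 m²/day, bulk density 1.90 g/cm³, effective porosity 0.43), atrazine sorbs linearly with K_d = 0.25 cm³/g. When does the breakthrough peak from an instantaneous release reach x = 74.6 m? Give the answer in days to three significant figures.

2940 days

Retardation factor R = 1 + ρ_b·K_d/n = 1 + 1.90 × 0.25/0.43 = 2.105.
Sorption retards both mechanisms: v_R = v/R = 0.02380 m/day, D_R = D/R = 0.1135 m²/day.
Peak time from v_R²t² + 2D_R t − x² = 0: t = (√(D_R² + v_R²x²) − D_R)/v_R².
√(D_R² + v_R²x²) = √(0.1135² + 0.02380² × 74.6²) = 1.779; v_R² = 0.0005664.
t = (1.779 − 0.1135)/0.0005664 = 2940 days.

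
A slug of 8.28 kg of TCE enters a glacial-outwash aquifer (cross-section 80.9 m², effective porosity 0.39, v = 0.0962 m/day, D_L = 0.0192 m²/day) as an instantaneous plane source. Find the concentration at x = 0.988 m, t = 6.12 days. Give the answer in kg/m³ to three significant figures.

For an instantaneous plane source, C(x,t) = M/(n_e·A·√(4πDt)) · exp(−(x−vt)²/(4Dt)), with n_e·A the pore (flow) area.
Plume center vt = 0.0962 × 6.12 = 0.588744 m, so the well at 0.988 m is 0.399256 m downgradient of the peak.
√(4πDt) = 1.215 m, giving peak height M/(n_e·A·√(4πDt)) = 8.28/(0.39 × 80.9 × 1.215) = 0.2160 kg/m³.
(x−vt)²/(4Dt) = (0.399256)²/(4 × 0.0192 × 6.12) = 0.3391; exp(−0.3391) = 0.7124.
C = 0.2160 × 0.7124 = 0.154 kg/m³.

0.154 kg/m³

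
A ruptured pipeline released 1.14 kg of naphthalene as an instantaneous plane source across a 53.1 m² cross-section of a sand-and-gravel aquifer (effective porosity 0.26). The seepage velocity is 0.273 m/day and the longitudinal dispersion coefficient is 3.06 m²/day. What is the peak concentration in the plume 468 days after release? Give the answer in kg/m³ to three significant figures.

The peak of an instantaneous 1D plume sits at x = vt; there the Gaussian factor is 1 and C_max = M/(n_e·A·√(4πDt)), where n_e·A is the pore area the mass is dissolved in.
√(4πDt) = √(4π × 3.06 × 468) = 134.1 m, so C_max = 1.14/(0.26 × 53.1 × 134.1) = 0.000616 kg/m³.

0.000616 kg/m³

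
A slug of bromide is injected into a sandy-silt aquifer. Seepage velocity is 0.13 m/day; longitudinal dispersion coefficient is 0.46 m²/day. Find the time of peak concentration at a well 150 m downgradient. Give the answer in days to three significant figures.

1130 days

For the 1D instantaneous-source solution, setting ∂C/∂t = 0 at fixed x gives v²t² + 2Dt − x² = 0, so t = (√(D² + v²x²) − D)/v².
√(D² + v²x²) = √(0.46² + 0.13² × 150²) = 19.51; v² = 0.0169.
t = (19.51 − 0.46)/0.0169 = 1130 days (vs. the pure-advection estimate x/v = 1150 d).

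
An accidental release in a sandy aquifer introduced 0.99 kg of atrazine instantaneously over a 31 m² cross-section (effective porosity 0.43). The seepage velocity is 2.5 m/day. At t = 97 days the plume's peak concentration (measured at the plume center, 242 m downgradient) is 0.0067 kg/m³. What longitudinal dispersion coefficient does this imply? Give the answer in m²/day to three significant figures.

0.101 m²/day

At the plume center C_max = M/(n_e·A·√(4πDt)), so D = M²/(4πt·(n_e·A·C_max)²).
n_e·A·C_max = 0.43 × 31 × 0.0067 = 0.08931 kg/m.
D = 0.99²/(4π × 97 × 0.08931²) = 0.101 m²/day.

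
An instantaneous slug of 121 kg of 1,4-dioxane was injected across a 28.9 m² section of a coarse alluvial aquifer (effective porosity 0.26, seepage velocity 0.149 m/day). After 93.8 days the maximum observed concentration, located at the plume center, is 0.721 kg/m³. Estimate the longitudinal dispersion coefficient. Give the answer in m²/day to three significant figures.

At the plume center C_max = M/(n_e·A·√(4πDt)), so D = M²/(4πt·(n_e·A·C_max)²).
n_e·A·C_max = 0.26 × 28.9 × 0.721 = 5.418 kg/m.
D = 121²/(4π × 93.8 × 5.418²) = 0.423 m²/day.

0.423 m²/day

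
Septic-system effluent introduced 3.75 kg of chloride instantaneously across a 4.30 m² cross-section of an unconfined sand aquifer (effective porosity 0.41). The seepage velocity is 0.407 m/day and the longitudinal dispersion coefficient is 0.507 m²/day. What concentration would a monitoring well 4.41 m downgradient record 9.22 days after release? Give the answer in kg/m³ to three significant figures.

0.271 kg/m³

For an instantaneous plane source, C(x,t) = M/(n_e·A·√(4πDt)) · exp(−(x−vt)²/(4Dt)), with n_e·A the pore (flow) area.
Plume center vt = 0.407 × 9.22 = 3.75254 m, so the well at 4.41 m is 0.65746 m downgradient of the peak.
√(4πDt) = 7.664 m, giving peak height M/(n_e·A·√(4πDt)) = 3.75/(0.41 × 4.30 × 7.664) = 0.2775 kg/m³.
(x−vt)²/(4Dt) = (0.65746)²/(4 × 0.507 × 9.22) = 0.02312; exp(−0.02312) = 0.9771.
C = 0.2775 × 0.9771 = 0.271 kg/m³.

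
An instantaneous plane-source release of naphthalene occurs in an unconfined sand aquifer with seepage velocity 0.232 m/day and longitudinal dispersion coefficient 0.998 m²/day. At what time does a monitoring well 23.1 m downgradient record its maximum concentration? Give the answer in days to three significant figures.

For the 1D instantaneous-source solution, setting ∂C/∂t = 0 at fixed x gives v²t² + 2Dt − x² = 0, so t = (√(D² + v²x²) − D)/v².
√(D² + v²x²) = √(0.998² + 0.232² × 23.1²) = 5.451; v² = 0.053824.
t = (5.451 − 0.998)/0.053824 = 82.7 days (vs. the pure-advection estimate x/v = 99.6 d).

82.7 days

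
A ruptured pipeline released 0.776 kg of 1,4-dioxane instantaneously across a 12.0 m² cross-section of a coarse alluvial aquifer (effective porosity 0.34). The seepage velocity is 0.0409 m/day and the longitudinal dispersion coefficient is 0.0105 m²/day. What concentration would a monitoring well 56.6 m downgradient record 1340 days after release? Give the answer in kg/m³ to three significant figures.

For an instantaneous plane source, C(x,t) = M/(n_e·A·√(4πDt)) · exp(−(x−vt)²/(4Dt)), with n_e·A the pore (flow) area.
Plume center vt = 0.0409 × 1340 = 54.806 m, so the well at 56.6 m is 1.794 m downgradient of the peak.
√(4πDt) = 13.30 m, giving peak height M/(n_e·A·√(4πDt)) = 0.776/(0.34 × 12.0 × 13.30) = 0.01430 kg/m³.
(x−vt)²/(4Dt) = (1.794)²/(4 × 0.0105 × 1340) = 0.05719; exp(−0.05719) = 0.9444.
C = 0.01430 × 0.9444 = 0.0135 kg/m³.

0.0135 kg/m³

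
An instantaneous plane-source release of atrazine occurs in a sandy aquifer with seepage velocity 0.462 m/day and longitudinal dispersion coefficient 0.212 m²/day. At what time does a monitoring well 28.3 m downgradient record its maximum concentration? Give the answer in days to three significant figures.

60.3 days

For the 1D instantaneous-source solution, setting ∂C/∂t = 0 at fixed x gives v²t² + 2Dt − x² = 0, so t = (√(D² + v²x²) − D)/v².
√(D² + v²x²) = √(0.212² + 0.462² × 28.3²) = 13.08; v² = 0.213444.
t = (13.08 − 0.212)/0.213444 = 60.3 days (vs. the pure-advection estimate x/v = 61.3 d).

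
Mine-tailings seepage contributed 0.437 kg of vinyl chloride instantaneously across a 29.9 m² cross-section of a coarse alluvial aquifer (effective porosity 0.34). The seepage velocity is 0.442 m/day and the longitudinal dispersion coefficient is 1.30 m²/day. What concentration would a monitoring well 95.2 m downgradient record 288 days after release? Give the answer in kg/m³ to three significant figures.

For an instantaneous plane source, C(x,t) = M/(n_e·A·√(4πDt)) · exp(−(x−vt)²/(4Dt)), with n_e·A the pore (flow) area.
Plume center vt = 0.442 × 288 = 127.296 m, so the well at 95.2 m is 32.096 m upgradient of the peak.
√(4πDt) = 68.59 m, giving peak height M/(n_e·A·√(4πDt)) = 0.437/(0.34 × 29.9 × 68.59) = 0.0006267 kg/m³.
(x−vt)²/(4Dt) = (-32.096)²/(4 × 1.30 × 288) = 0.6879; exp(−0.6879) = 0.5026.
C = 0.0006267 × 0.5026 = 0.000315 kg/m³.

0.000315 kg/m³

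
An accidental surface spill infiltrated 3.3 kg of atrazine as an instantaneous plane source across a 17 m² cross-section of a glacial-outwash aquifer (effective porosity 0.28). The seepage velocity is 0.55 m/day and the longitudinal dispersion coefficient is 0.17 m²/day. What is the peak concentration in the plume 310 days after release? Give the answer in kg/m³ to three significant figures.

0.0269 kg/m³

The peak of an instantaneous 1D plume sits at x = vt; there the Gaussian factor is 1 and C_max = M/(n_e·A·√(4πDt)), where n_e·A is the pore area the mass is dissolved in.
√(4πDt) = √(4π × 0.17 × 310) = 25.73 m, so C_max = 3.3/(0.28 × 17 × 25.73) = 0.0269 kg/m³.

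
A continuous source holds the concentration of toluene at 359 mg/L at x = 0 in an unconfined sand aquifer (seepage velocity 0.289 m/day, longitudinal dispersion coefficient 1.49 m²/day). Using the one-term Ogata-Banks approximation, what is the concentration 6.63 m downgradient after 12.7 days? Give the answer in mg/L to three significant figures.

113 mg/L

For a continuous step input, C/C₀ ≈ ½·erfc((x−vt)/(2√(Dt))).
vt = 0.289 × 12.7 = 3.6703 m and 2√(Dt) = 2√(1.49 × 12.7) = 8.700 m.
Argument (x−vt)/(2√(Dt)) = (6.63 − 3.6703)/8.700 = 0.3402; ½·erfc(0.3402) = 0.3152.
C = 359 × 0.3152 = 113 mg/L.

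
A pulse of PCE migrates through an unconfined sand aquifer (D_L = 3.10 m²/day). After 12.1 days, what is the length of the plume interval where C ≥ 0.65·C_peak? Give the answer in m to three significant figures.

The plume is Gaussian with σ = √(2Dt) = √(2 × 3.10 × 12.1) = 8.661 m.
C/C_peak = exp(−Δx²/(2σ²)) = 0.65 ⇒ Δx = σ·√(−2 ln 0.65) = 8.661 × 0.9282 = 8.039 m.
Width = 2Δx = 16.1 m.

16.1 m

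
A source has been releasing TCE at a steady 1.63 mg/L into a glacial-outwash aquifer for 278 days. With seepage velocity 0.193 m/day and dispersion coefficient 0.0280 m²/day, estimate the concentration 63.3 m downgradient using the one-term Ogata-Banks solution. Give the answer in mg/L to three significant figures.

For a continuous step input, C/C₀ ≈ ½·erfc((x−vt)/(2√(Dt))).
vt = 0.193 × 278 = 53.654 m and 2√(Dt) = 2√(0.0280 × 278) = 5.580 m.
Argument (x−vt)/(2√(Dt)) = (63.3 − 53.654)/5.580 = 1.729; ½·erfc(1.729) = 0.007239.
C = 1.63 × 0.007239 = 0.0118 mg/L.

0.0118 mg/L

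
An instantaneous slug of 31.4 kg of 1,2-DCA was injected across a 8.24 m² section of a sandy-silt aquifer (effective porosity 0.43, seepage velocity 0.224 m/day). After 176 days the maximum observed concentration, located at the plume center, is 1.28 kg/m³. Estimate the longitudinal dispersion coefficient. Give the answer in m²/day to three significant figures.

0.0217 m²/day

At the plume center C_max = M/(n_e·A·√(4πDt)), so D = M²/(4πt·(n_e·A·C_max)²).
n_e·A·C_max = 0.43 × 8.24 × 1.28 = 4.535 kg/m.
D = 31.4²/(4π × 176 × 4.535²) = 0.0217 m²/day.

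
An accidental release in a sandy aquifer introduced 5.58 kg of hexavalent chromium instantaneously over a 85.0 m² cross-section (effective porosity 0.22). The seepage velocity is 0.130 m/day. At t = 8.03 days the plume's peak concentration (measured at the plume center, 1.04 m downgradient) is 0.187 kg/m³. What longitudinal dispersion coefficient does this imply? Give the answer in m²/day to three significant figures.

At the plume center C_max = M/(n_e·A·√(4πDt)), so D = M²/(4πt·(n_e·A·C_max)²).
n_e·A·C_max = 0.22 × 85.0 × 0.187 = 3.497 kg/m.
D = 5.58²/(4π × 8.03 × 3.497²) = 0.0252 m²/day.

0.0252 m²/day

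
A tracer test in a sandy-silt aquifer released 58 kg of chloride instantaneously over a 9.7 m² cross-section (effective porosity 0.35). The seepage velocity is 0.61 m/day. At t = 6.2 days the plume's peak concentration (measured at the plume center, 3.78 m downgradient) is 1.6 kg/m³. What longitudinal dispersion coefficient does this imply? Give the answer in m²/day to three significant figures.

1.46 m²/day

At the plume center C_max = M/(n_e·A·√(4πDt)), so D = M²/(4πt·(n_e·A·C_max)²).
n_e·A·C_max = 0.35 × 9.7 × 1.6 = 5.432 kg/m.
D = 58²/(4π × 6.2 × 5.432²) = 1.46 m²/day.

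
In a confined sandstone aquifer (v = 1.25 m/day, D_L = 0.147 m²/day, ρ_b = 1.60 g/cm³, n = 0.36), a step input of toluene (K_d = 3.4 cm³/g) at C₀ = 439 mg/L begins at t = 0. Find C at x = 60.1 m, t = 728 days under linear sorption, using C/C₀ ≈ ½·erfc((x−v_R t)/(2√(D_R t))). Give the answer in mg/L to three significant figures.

Retardation factor R = 1 + ρ_b·K_d/n = 1 + 1.60 × 3.4/0.36 = 16.11.
Sorption retards both mechanisms: v_R = v/R = 0.07759 m/day, D_R = D/R = 0.009125 m²/day.
v_R·t = 0.07759 × 728 = 56.48552 m; 2√(D_R t) = 5.155 m; argument = (60.1 − 56.48552)/5.155 = 0.7012.
C = C₀ × ½·erfc(0.7012) = 439 × 0.1607 = 70.5 mg/L.

70.5 mg/L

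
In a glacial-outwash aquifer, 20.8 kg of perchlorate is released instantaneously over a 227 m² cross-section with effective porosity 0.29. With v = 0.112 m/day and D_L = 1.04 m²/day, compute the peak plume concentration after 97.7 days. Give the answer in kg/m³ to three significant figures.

0.00884 kg/m³

The peak of an instantaneous 1D plume sits at x = vt; there the Gaussian factor is 1 and C_max = M/(n_e·A·√(4πDt)), where n_e·A is the pore area the mass is dissolved in.
√(4πDt) = √(4π × 1.04 × 97.7) = 35.73 m, so C_max = 20.8/(0.29 × 227 × 35.73) = 0.00884 kg/m³.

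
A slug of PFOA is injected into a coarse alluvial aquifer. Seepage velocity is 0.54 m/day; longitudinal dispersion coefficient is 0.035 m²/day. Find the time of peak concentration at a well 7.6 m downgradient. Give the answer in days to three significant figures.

For the 1D instantaneous-source solution, setting ∂C/∂t = 0 at fixed x gives v²t² + 2Dt − x² = 0, so t = (√(D² + v²x²) − D)/v².
√(D² + v²x²) = √(0.035² + 0.54² × 7.6²) = 4.104; v² = 0.2916.
t = (4.104 − 0.035)/0.2916 = 14.0 days (vs. the pure-advection estimate x/v = 14.1 d).

14.0 days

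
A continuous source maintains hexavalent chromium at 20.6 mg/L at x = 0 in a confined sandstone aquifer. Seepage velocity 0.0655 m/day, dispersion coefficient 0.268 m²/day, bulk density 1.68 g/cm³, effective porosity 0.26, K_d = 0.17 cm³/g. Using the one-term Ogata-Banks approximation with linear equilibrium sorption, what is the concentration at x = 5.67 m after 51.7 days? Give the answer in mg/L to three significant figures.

Retardation factor R = 1 + ρ_b·K_d/n = 1 + 1.68 × 0.17/0.26 = 2.098.
Sorption retards both mechanisms: v_R = v/R = 0.03122 m/day, D_R = D/R = 0.1277 m²/day.
v_R·t = 0.03122 × 51.7 = 1.614074 m; 2√(D_R t) = 5.139 m; argument = (5.67 − 1.614074)/5.139 = 0.7892.
C = C₀ × ½·erfc(0.7892) = 20.6 × 0.1322 = 2.72 mg/L.

2.72 mg/L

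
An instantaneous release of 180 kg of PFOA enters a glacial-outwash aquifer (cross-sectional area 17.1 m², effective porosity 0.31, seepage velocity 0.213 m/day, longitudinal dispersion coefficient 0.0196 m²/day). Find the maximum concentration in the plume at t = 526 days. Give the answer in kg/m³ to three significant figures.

The peak of an instantaneous 1D plume sits at x = vt; there the Gaussian factor is 1 and C_max = M/(n_e·A·√(4πDt)), where n_e·A is the pore area the mass is dissolved in.
√(4πDt) = √(4π × 0.0196 × 526) = 11.38 m, so C_max = 180/(0.31 × 17.1 × 11.38) = 2.98 kg/m³.

2.98 kg/m³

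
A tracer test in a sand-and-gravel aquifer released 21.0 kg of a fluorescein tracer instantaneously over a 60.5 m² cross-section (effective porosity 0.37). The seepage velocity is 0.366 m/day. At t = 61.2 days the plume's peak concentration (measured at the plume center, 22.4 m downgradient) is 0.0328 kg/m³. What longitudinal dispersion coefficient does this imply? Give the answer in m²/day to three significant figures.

1.06 m²/day

At the plume center C_max = M/(n_e·A·√(4πDt)), so D = M²/(4πt·(n_e·A·C_max)²).
n_e·A·C_max = 0.37 × 60.5 × 0.0328 = 0.7342 kg/m.
D = 21.0²/(4π × 61.2 × 0.7342²) = 1.06 m²/day.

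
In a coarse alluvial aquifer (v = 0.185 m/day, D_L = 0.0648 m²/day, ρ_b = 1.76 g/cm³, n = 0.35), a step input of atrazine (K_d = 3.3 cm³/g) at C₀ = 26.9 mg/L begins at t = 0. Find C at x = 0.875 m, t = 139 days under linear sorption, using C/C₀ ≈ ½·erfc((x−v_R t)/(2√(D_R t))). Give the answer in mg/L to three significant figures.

19.3 mg/L

Retardation factor R = 1 + ρ_b·K_d/n = 1 + 1.76 × 3.3/0.35 = 17.59.
Sorption retards both mechanisms: v_R = v/R = 0.01052 m/day, D_R = D/R = 0.003684 m²/day.
v_R·t = 0.01052 × 139 = 1.46228 m; 2√(D_R t) = 1.431 m; argument = (0.875 − 1.46228)/1.431 = -0.4104.
C = C₀ × ½·erfc(-0.4104) = 26.9 × 0.7192 = 19.3 mg/L.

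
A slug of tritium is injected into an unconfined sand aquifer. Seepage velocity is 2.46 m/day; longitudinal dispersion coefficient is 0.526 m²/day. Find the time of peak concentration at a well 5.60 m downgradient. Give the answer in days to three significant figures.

2.19 days

For the 1D instantaneous-source solution, setting ∂C/∂t = 0 at fixed x gives v²t² + 2Dt − x² = 0, so t = (√(D² + v²x²) − D)/v².
√(D² + v²x²) = √(0.526² + 2.46² × 5.60²) = 13.79; v² = 6.0516.
t = (13.79 − 0.526)/6.0516 = 2.19 days (vs. the pure-advection estimate x/v = 2.28 d).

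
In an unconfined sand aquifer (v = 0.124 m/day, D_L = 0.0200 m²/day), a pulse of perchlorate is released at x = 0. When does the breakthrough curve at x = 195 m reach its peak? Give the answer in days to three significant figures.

1570 days

For the 1D instantaneous-source solution, setting ∂C/∂t = 0 at fixed x gives v²t² + 2Dt − x² = 0, so t = (√(D² + v²x²) − D)/v².
√(D² + v²x²) = √(0.0200² + 0.124² × 195²) = 24.18; v² = 0.015376.
t = (24.18 − 0.0200)/0.015376 = 1570 days (vs. the pure-advection estimate x/v = 1570 d).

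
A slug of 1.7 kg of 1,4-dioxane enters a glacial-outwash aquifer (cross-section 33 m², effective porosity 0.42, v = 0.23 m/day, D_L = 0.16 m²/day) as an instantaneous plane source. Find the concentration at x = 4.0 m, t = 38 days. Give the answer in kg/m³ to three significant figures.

0.00557 kg/m³

For an instantaneous plane source, C(x,t) = M/(n_e·A·√(4πDt)) · exp(−(x−vt)²/(4Dt)), with n_e·A the pore (flow) area.
Plume center vt = 0.23 × 38 = 8.74 m, so the well at 4.0 m is 4.74 m upgradient of the peak.
√(4πDt) = 8.741 m, giving peak height M/(n_e·A·√(4πDt)) = 1.7/(0.42 × 33 × 8.741) = 0.01403 kg/m³.
(x−vt)²/(4Dt) = (-4.74)²/(4 × 0.16 × 38) = 0.9238; exp(−0.9238) = 0.3970.
C = 0.01403 × 0.3970 = 0.00557 kg/m³.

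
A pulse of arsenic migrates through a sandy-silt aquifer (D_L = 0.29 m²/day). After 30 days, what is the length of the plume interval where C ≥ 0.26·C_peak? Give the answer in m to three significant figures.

The plume is Gaussian with σ = √(2Dt) = √(2 × 0.29 × 30) = 4.171 m.
C/C_peak = exp(−Δx²/(2σ²)) = 0.26 ⇒ Δx = σ·√(−2 ln 0.26) = 4.171 × 1.641 = 6.845 m.
Width = 2Δx = 13.7 m.

13.7 m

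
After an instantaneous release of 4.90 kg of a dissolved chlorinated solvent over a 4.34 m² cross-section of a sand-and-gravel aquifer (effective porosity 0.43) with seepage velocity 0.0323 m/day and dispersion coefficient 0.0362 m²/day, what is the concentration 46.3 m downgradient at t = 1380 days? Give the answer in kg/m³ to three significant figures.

0.103 kg/m³

For an instantaneous plane source, C(x,t) = M/(n_e·A·√(4πDt)) · exp(−(x−vt)²/(4Dt)), with n_e·A the pore (flow) area.
Plume center vt = 0.0323 × 1380 = 44.574 m, so the well at 46.3 m is 1.726 m downgradient of the peak.
√(4πDt) = 25.06 m, giving peak height M/(n_e·A·√(4πDt)) = 4.90/(0.43 × 4.34 × 25.06) = 0.1048 kg/m³.
(x−vt)²/(4Dt) = (1.726)²/(4 × 0.0362 × 1380) = 0.01491; exp(−0.01491) = 0.9852.
C = 0.1048 × 0.9852 = 0.103 kg/m³.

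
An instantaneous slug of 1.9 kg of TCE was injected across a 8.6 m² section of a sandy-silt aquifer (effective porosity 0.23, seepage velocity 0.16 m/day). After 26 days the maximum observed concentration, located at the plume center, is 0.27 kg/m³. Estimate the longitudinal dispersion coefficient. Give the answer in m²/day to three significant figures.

0.0387 m²/day

At the plume center C_max = M/(n_e·A·√(4πDt)), so D = M²/(4πt·(n_e·A·C_max)²).
n_e·A·C_max = 0.23 × 8.6 × 0.27 = 0.5341 kg/m.
D = 1.9²/(4π × 26 × 0.5341²) = 0.0387 m²/day.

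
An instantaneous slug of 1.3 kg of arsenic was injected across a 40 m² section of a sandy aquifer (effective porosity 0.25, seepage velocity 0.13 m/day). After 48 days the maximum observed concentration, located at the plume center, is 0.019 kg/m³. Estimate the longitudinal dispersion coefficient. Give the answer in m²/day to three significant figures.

0.0776 m²/day

At the plume center C_max = M/(n_e·A·√(4πDt)), so D = M²/(4πt·(n_e·A·C_max)²).
n_e·A·C_max = 0.25 × 40 × 0.019 = 0.1900 kg/m.
D = 1.3²/(4π × 48 × 0.1900²) = 0.0776 m²/day.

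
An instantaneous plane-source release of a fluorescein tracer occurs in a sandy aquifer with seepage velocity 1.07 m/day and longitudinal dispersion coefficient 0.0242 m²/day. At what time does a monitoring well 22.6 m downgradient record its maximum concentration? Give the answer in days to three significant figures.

21.1 days

For the 1D instantaneous-source solution, setting ∂C/∂t = 0 at fixed x gives v²t² + 2Dt − x² = 0, so t = (√(D² + v²x²) − D)/v².
√(D² + v²x²) = √(0.0242² + 1.07² × 22.6²) = 24.18; v² = 1.1449.
t = (24.18 − 0.0242)/1.1449 = 21.1 days (vs. the pure-advection estimate x/v = 21.1 d).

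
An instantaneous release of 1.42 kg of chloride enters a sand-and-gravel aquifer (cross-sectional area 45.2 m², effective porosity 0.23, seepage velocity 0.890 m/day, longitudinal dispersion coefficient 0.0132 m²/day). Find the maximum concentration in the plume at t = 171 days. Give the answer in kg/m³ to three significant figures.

The peak of an instantaneous 1D plume sits at x = vt; there the Gaussian factor is 1 and C_max = M/(n_e·A·√(4πDt)), where n_e·A is the pore area the mass is dissolved in.
√(4πDt) = √(4π × 0.0132 × 171) = 5.326 m, so C_max = 1.42/(0.23 × 45.2 × 5.326) = 0.0256 kg/m³.

0.0256 kg/m³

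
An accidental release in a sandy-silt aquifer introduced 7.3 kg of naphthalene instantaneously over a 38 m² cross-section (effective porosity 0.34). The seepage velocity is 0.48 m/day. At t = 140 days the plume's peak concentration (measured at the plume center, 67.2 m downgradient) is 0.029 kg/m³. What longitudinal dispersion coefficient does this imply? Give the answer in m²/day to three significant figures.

At the plume center C_max = M/(n_e·A·√(4πDt)), so D = M²/(4πt·(n_e·A·C_max)²).
n_e·A·C_max = 0.34 × 38 × 0.029 = 0.3747 kg/m.
D = 7.3²/(4π × 140 × 0.3747²) = 0.216 m²/day.

0.216 m²/day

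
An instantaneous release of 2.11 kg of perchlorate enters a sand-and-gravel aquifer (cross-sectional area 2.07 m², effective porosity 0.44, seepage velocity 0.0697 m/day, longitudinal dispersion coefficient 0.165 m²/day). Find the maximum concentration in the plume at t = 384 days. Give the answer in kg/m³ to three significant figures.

The peak of an instantaneous 1D plume sits at x = vt; there the Gaussian factor is 1 and C_max = M/(n_e·A·√(4πDt)), where n_e·A is the pore area the mass is dissolved in.
√(4πDt) = √(4π × 0.165 × 384) = 28.22 m, so C_max = 2.11/(0.44 × 2.07 × 28.22) = 0.0821 kg/m³.

0.0821 kg/m³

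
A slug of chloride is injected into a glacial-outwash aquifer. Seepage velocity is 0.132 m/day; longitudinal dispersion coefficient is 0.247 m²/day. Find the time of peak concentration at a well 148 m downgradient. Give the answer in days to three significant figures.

For the 1D instantaneous-source solution, setting ∂C/∂t = 0 at fixed x gives v²t² + 2Dt − x² = 0, so t = (√(D² + v²x²) − D)/v².
√(D² + v²x²) = √(0.247² + 0.132² × 148²) = 19.54; v² = 0.017424.
t = (19.54 − 0.247)/0.017424 = 1110 days (vs. the pure-advection estimate x/v = 1120 d).

1110 days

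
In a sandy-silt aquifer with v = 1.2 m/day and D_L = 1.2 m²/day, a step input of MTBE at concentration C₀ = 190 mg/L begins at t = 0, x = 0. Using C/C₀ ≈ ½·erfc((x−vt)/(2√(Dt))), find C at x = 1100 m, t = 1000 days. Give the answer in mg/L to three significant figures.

For a continuous step input, C/C₀ ≈ ½·erfc((x−vt)/(2√(Dt))).
vt = 1.2 × 1000 = 1200 m and 2√(Dt) = 2√(1.2 × 1000) = 69.28 m.
Argument (x−vt)/(2√(Dt)) = (1100 − 1200)/69.28 = -1.443; ½·erfc(-1.443) = 0.9794.
C = 190 × 0.9794 = 186 mg/L.

186 mg/L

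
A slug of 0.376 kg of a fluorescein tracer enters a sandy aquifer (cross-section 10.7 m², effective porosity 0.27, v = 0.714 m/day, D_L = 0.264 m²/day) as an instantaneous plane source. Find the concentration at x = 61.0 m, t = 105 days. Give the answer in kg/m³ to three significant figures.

For an instantaneous plane source, C(x,t) = M/(n_e·A·√(4πDt)) · exp(−(x−vt)²/(4Dt)), with n_e·A the pore (flow) area.
Plume center vt = 0.714 × 105 = 74.97 m, so the well at 61.0 m is 13.97 m upgradient of the peak.
√(4πDt) = 18.66 m, giving peak height M/(n_e·A·√(4πDt)) = 0.376/(0.27 × 10.7 × 18.66) = 0.006975 kg/m³.
(x−vt)²/(4Dt) = (-13.97)²/(4 × 0.264 × 105) = 1.760; exp(−1.760) = 0.1720.
C = 0.006975 × 0.1720 = 0.00120 kg/m³.

0.00120 kg/m³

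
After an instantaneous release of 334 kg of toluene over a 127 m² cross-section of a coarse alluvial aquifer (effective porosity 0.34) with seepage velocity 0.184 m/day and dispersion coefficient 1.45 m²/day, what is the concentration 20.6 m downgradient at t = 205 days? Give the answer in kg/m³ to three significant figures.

For an instantaneous plane source, C(x,t) = M/(n_e·A·√(4πDt)) · exp(−(x−vt)²/(4Dt)), with n_e·A the pore (flow) area.
Plume center vt = 0.184 × 205 = 37.72 m, so the well at 20.6 m is 17.12 m upgradient of the peak.
√(4πDt) = 61.12 m, giving peak height M/(n_e·A·√(4πDt)) = 334/(0.34 × 127 × 61.12) = 0.1266 kg/m³.
(x−vt)²/(4Dt) = (-17.12)²/(4 × 1.45 × 205) = 0.2465; exp(−0.2465) = 0.7815.
C = 0.1266 × 0.7815 = 0.0989 kg/m³.

0.0989 kg/m³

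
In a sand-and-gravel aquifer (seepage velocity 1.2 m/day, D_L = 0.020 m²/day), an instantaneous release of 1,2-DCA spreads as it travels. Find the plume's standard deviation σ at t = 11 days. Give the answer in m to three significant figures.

Dispersive spreading gives a Gaussian with σ² = 2Dt; advection only shifts the center.
σ = √(2 × 0.020 × 11) = 0.663 m.

0.663 m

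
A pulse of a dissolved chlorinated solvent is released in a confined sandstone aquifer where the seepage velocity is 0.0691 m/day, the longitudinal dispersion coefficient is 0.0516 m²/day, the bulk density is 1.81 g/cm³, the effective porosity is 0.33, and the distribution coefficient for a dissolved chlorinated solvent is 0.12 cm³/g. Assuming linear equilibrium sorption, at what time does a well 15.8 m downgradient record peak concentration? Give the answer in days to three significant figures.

362 days

Retardation factor R = 1 + ρ_b·K_d/n = 1 + 1.81 × 0.12/0.33 = 1.658.
Sorption retards both mechanisms: v_R = v/R = 0.04168 m/day, D_R = D/R = 0.03112 m²/day.
Peak time from v_R²t² + 2D_R t − x² = 0: t = (√(D_R² + v_R²x²) − D_R)/v_R².
√(D_R² + v_R²x²) = √(0.03112² + 0.04168² × 15.8²) = 0.6593; v_R² = 0.001737.
t = (0.6593 − 0.03112)/0.001737 = 362 days.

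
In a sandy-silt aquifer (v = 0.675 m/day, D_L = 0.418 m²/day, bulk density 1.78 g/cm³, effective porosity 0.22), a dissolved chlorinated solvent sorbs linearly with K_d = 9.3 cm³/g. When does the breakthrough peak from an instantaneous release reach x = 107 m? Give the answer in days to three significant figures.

12000 days

Retardation factor R = 1 + ρ_b·K_d/n = 1 + 1.78 × 9.3/0.22 = 76.25.
Sorption retards both mechanisms: v_R = v/R = 0.008852 m/day, D_R = D/R = 0.005482 m²/day.
Peak time from v_R²t² + 2D_R t − x² = 0: t = (√(D_R² + v_R²x²) − D_R)/v_R².
√(D_R² + v_R²x²) = √(0.005482² + 0.008852² × 107²) = 0.9472; v_R² = 7.836e-05.
t = (0.9472 − 0.005482)/7.836e-05 = 12000 days.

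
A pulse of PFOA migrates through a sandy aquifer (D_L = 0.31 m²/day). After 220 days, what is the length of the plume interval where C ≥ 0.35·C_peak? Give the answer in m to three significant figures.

33.8 m

The plume is Gaussian with σ = √(2Dt) = √(2 × 0.31 × 220) = 11.68 m.
C/C_peak = exp(−Δx²/(2σ²)) = 0.35 ⇒ Δx = σ·√(−2 ln 0.35) = 11.68 × 1.449 = 16.92 m.
Width = 2Δx = 33.8 m.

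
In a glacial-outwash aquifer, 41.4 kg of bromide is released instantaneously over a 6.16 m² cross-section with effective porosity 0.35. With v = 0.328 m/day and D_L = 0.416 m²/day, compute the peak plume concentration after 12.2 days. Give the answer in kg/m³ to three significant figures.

The peak of an instantaneous 1D plume sits at x = vt; there the Gaussian factor is 1 and C_max = M/(n_e·A·√(4πDt)), where n_e·A is the pore area the mass is dissolved in.
√(4πDt) = √(4π × 0.416 × 12.2) = 7.986 m, so C_max = 41.4/(0.35 × 6.16 × 7.986) = 2.40 kg/m³.

2.40 kg/m³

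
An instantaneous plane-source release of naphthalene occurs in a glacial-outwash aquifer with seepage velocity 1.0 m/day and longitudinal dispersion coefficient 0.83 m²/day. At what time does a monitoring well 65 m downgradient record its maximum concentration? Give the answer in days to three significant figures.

64.2 days

For the 1D instantaneous-source solution, setting ∂C/∂t = 0 at fixed x gives v²t² + 2Dt − x² = 0, so t = (√(D² + v²x²) − D)/v².
√(D² + v²x²) = √(0.83² + 1.0² × 65²) = 65.01; v² = 1.
t = (65.01 − 0.83)/1 = 64.2 days (vs. the pure-advection estimate x/v = 65.0 d).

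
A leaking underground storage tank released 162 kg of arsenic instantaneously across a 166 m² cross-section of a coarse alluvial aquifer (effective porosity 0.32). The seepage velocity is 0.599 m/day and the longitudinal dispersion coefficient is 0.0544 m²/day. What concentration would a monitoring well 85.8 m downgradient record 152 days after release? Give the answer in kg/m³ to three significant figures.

For an instantaneous plane source, C(x,t) = M/(n_e·A·√(4πDt)) · exp(−(x−vt)²/(4Dt)), with n_e·A the pore (flow) area.
Plume center vt = 0.599 × 152 = 91.048 m, so the well at 85.8 m is 5.248 m upgradient of the peak.
√(4πDt) = 10.19 m, giving peak height M/(n_e·A·√(4πDt)) = 162/(0.32 × 166 × 10.19) = 0.2993 kg/m³.
(x−vt)²/(4Dt) = (-5.248)²/(4 × 0.0544 × 152) = 0.8327; exp(−0.8327) = 0.4349.
C = 0.2993 × 0.4349 = 0.130 kg/m³.

0.130 kg/m³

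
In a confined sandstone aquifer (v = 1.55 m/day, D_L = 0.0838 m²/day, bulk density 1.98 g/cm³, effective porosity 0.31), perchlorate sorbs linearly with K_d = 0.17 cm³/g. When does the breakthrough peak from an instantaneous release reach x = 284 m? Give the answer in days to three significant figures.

382 days

Retardation factor R = 1 + ρ_b·K_d/n = 1 + 1.98 × 0.17/0.31 = 2.086.
Sorption retards both mechanisms: v_R = v/R = 0.7430 m/day, D_R = D/R = 0.04017 m²/day.
Peak time from v_R²t² + 2D_R t − x² = 0: t = (√(D_R² + v_R²x²) − D_R)/v_R².
√(D_R² + v_R²x²) = √(0.04017² + 0.7430² × 284²) = 211.0; v_R² = 0.5520.
t = (211.0 − 0.04017)/0.5520 = 382 days.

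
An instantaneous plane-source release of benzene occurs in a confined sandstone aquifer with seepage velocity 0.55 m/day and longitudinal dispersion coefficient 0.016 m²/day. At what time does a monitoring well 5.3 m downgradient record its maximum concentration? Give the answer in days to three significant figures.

For the 1D instantaneous-source solution, setting ∂C/∂t = 0 at fixed x gives v²t² + 2Dt − x² = 0, so t = (√(D² + v²x²) − D)/v².
√(D² + v²x²) = √(0.016² + 0.55² × 5.3²) = 2.915; v² = 0.3025.
t = (2.915 − 0.016)/0.3025 = 9.58 days (vs. the pure-advection estimate x/v = 9.64 d).

9.58 days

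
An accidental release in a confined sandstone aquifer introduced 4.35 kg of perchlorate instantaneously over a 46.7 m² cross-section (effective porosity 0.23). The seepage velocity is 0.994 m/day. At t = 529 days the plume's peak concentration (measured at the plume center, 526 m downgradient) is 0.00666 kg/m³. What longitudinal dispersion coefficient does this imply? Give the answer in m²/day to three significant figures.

At the plume center C_max = M/(n_e·A·√(4πDt)), so D = M²/(4πt·(n_e·A·C_max)²).
n_e·A·C_max = 0.23 × 46.7 × 0.00666 = 0.07154 kg/m.
D = 4.35²/(4π × 529 × 0.07154²) = 0.556 m²/day.

0.556 m²/day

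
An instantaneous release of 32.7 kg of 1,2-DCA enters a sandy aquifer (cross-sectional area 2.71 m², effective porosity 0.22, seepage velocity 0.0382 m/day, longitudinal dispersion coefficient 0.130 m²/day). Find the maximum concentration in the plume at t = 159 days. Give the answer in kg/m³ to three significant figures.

3.40 kg/m³

The peak of an instantaneous 1D plume sits at x = vt; there the Gaussian factor is 1 and C_max = M/(n_e·A·√(4πDt)), where n_e·A is the pore area the mass is dissolved in.
√(4πDt) = √(4π × 0.130 × 159) = 16.12 m, so C_max = 32.7/(0.22 × 2.71 × 16.12) = 3.40 kg/m³.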